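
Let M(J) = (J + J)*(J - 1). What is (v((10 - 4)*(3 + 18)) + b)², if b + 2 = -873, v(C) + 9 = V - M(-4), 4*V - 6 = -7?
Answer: 13667809/16 ≈ 8.5424e+5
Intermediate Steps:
M(J) = 2*J*(-1 + J) (M(J) = (2*J)*(-1 + J) = 2*J*(-1 + J))
V = -¼ (V = 3/2 + (¼)*(-7) = 3/2 - 7/4 = -¼ ≈ -0.25000)
v(C) = -197/4 (v(C) = -9 + (-¼ - 2*(-4)*(-1 - 4)) = -9 + (-¼ - 2*(-4)*(-5)) = -9 + (-¼ - 1*40) = -9 + (-¼ - 40) = -9 - 161/4 = -197/4)
b = -875 (b = -2 - 873 = -875)
(v((10 - 4)*(3 + 18)) + b)² = (-197/4 - 875)² = (-3697/4)² = 13667809/16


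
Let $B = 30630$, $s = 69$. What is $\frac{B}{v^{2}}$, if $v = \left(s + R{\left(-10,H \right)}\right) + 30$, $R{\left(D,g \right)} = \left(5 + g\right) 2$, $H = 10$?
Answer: $\frac{10210}{5547} \approx 1.8406$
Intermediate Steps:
$R{\left(D,g \right)} = 10 + 2 g$
$v = 129$ ($v = \left(69 + \left(10 + 2 \cdot 10\right)\right) + 30 = \left(69 + \left(10 + 20\right)\right) + 30 = \left(69 + 30\right) + 30 = 99 + 30 = 129$)
$\frac{B}{v^{2}} = \frac{30630}{129^{2}} = \frac{30630}{16641} = 30630 \cdot \frac{1}{16641} = \frac{10210}{5547}$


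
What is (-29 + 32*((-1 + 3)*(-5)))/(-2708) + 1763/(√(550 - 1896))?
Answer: 349/2708 - 1763*I*√1346/1346 ≈ 0.12888 - 48.054*I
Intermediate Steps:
(-29 + 32*((-1 + 3)*(-5)))/(-2708) + 1763/(√(550 - 1896)) = (-29 + 32*(2*(-5)))*(-1/2708) + 1763/(√(-1346)) = (-29 + 32*(-10))*(-1/2708) + 1763/((I*√1346)) = (-29 - 320)*(-1/2708) + 1763*(-I*√1346/1346) = -349*(-1/2708) - 1763*I*√1346/1346 = 349/2708 - 1763*I*√1346/1346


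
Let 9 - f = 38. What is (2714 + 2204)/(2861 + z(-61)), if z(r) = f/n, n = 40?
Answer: 196720/114411 ≈ 1.7194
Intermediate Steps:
f = -29 (f = 9 - 1*38 = 9 - 38 = -29)
z(r) = -29/40
(2714 + 2204)/(2861 + z(-61)) = (2714 + 2204)/(2861 - 29/40) = 4918/(114411/40) = 4918*(40/114411) = 196720/114411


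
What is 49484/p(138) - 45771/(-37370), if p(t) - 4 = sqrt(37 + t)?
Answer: -7389590731/5941830 + 247420*sqrt(7)/159 ≈ 2873.4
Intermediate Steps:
p(t) = 4 + sqrt(37 + t)
49484/p(138) - 45771/(-37370) = 49484/(4 + sqrt(37 + 138)) - 45771/(-37370) = 49484/(4 + sqrt(175)) - 45771*(-1/37370) = 49484/(4 + 5*sqrt(7)) + 45771/37370 = 45771/37370 + 49484/(4 + 5*sqrt(7))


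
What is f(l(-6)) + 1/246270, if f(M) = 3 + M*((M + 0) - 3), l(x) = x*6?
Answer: 346501891/246270 ≈ 1407.0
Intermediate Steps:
l(x) = 6*x
f(M) = 3 + M*(-3 + M) (f(M) = 3 + M*(M - 3) = 3 + M*(-3 + M))
f(l(-6)) + 1/246270 = (3 + (6*(-6))**2 - 18*(-6)) + 1/246270 = (3 + (-36)**2 - 3*(-36)) + 1/246270 = (3 + 1296 + 108) + 1/246270 = 1407 + 1/246270 = 346501891/246270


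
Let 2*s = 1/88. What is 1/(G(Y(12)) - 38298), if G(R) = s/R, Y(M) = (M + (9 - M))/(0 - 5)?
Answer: -1584/60664037 ≈ -2.6111e-5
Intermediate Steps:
s = 1/176 (s = (½)/88 = (½)*(1/88) = 1/176 ≈ 0.0056818)
Y(M) = -9/5 (Y(M) = 9/(-5) = 9*(-⅕) = -9/5)
G(R) = 1/(176*R)
1/(G(Y(12)) - 38298) = 1/(1/(176*(-9/5)) - 38298) = 1/((1/176)*(-5/9) - 38298) = 1/(-5/1584 - 38298) = 1/(-60664037/1584) = -1584/60664037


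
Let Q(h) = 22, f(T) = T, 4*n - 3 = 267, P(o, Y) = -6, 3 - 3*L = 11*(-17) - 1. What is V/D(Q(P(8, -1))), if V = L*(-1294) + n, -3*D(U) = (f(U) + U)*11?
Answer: 493903/968 ≈ 510.23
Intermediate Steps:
L = 191/3 (L = 1 - (11*(-17) - 1)/3 = 1 - (-187 - 1)/3 = 1 - ⅓*(-188) = 1 + 188/3 = 191/3 ≈ 63.667)
n = 135/2 (n = ¾ + (¼)*267 = ¾ + 267/4 = 135/2 ≈ 67.500)
D(U) = -22*U/3 (D(U) = -(U + U)*11/3 = -2*U*11/3 = -22*U/3)
V = -493903/6 (V = (191/3)*(-1294) + 135/2 = -247154/3 + 135/2 = -493903/6 ≈ -82317.)
V/D(Q(P(8, -1))) = -493903/(6*((-22/3*22))) = -493903/(6*(-484/3)) = -493903/6*(-3/484) = 493903/968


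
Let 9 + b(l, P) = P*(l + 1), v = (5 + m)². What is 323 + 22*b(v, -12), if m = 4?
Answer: -21523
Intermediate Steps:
v = 81 (v = (5 + 4)² = 9² = 81)
b(l, P) = -9 + P*(1 + l) (b(l, P) = -9 + P*(l + 1) = -9 + P*(1 + l))
323 + 22*b(v, -12) = 323 + 22*(-9 - 12 - 12*81) = 323 + 22*(-9 - 12 - 972) = 323 + 22*(-993) = 323 - 21846 = -21523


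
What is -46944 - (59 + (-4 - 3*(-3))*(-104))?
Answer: -46483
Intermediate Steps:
-46944 - (59 + (-4 - 3*(-3))*(-104)) = -46944 - (59 + (-4 + 9)*(-104)) = -46944 - (59 + 5*(-104)) = -46944 - (59 - 520) = -46944 - 1*(-461) = -46944 + 461 = -46483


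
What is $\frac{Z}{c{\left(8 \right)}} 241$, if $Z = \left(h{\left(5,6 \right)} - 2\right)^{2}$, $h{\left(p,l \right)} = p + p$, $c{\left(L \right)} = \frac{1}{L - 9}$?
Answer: $-15424$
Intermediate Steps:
$c{\left(L \right)} = \frac{1}{-9 + L}$
$h{\left(p,l \right)} = 2 p$
$Z = 64$ ($Z = \left(2 \cdot 5 - 2\right)^{2} = \left(10 - 2\right)^{2} = 8^{2} = 64$)
$\frac{Z}{c{\left(8 \right)}} 241 = \frac{64}{\frac{1}{-9 + 8}} \cdot 241 = \frac{64}{\frac{1}{-1}} \cdot 241 = \frac{64}{-1} \cdot 241 = 64 \left(-1\right) 241 = \left(-64\right) 241 = -15424$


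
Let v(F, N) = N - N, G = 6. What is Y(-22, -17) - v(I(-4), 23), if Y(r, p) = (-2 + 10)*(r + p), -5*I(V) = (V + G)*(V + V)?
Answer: -312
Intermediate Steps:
I(V) = -2*V*(6 + V)/5 (I(V) = -(V + 6)*(V + V)/5 = -(6 + V)*2*V/5 = -2*V*(6 + V)/5)
Y(r, p) = 8*p + 8*r (Y(r, p) = 8*(p + r) = 8*p + 8*r)
v(F, N) = 0
Y(-22, -17) - v(I(-4), 23) = (8*(-17) + 8*(-22)) - 1*0 = (-136 - 176) + 0 = -312 + 0 = -312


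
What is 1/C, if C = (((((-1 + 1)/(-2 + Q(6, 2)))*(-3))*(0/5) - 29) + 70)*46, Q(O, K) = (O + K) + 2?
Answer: 1/1886 ≈ 0.00053022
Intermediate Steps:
Q(O, K) = 2 + K + O (Q(O, K) = (K + O) + 2 = 2 + K + O)
C = 1886 (C = (((((-1 + 1)/(-2 + (2 + 2 + 6)))*(-3))*(0/5) - 29) + 70)*46 = ((((0/(-2 + 10))*(-3))*(0*(⅕)) - 29) + 70)*46 = ((((0/8)*(-3))*0 - 29) + 70)*46 = ((((0*(⅛))*(-3))*0 - 29) + 70)*46 = (((0*(-3))*0 - 29) + 70)*46 = ((0*0 - 29) + 70)*46 = ((0 - 29) + 70)*46 = (-29 + 70)*46 = 41*46 = 1886)
1/C = 1/1886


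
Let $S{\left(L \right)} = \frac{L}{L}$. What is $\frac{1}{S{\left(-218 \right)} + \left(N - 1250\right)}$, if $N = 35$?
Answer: $- \frac{1}{1214} \approx -0.00082372$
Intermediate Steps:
$S{\left(L \right)} = 1$
$\frac{1}{S{\left(-218 \right)} + \left(N - 1250\right)} = \frac{1}{1 + \left(35 - 1250\right)} = \frac{1}{1 - 1215} = \frac{1}{-1214} = - \frac{1}{1214}$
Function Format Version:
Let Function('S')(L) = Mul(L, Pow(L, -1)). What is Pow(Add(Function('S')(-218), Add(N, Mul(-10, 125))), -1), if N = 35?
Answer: Rational(-1, 1214) ≈ -0.00082372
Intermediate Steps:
Function('S')(L) = 1
Pow(Add(Function('S')(-218), Add(N, Mul(-10, 125))), -1) = Pow(Add(1, Add(35, Mul(-10, 125))), -1) = Pow(Add(1, Add(35, -1250)), -1) = Pow(Add(1, -1215), -1) = Pow(-1214, -1) = Rational(-1, 1214)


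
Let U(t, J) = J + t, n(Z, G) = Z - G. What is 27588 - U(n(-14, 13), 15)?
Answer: 27600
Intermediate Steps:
27588 - U(n(-14, 13), 15) = 27588 - (15 + (-14 - 1*13)) = 27588 - (15 + (-14 - 13)) = 27588 - (15 - 27) = 27588 - 1*(-12) = 27588 + 12 = 27600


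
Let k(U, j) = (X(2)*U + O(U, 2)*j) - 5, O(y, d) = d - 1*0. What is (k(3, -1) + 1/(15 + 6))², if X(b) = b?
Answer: 400/441 ≈ 0.90703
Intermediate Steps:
O(y, d) = d (O(y, d) = d + 0 = d)
k(U, j) = -5 + 2*U + 2*j (k(U, j) = (2*U + 2*j) - 5 = -5 + 2*U + 2*j)
(k(3, -1) + 1/(15 + 6))² = ((-5 + 2*3 + 2*(-1)) + 1/(15 + 6))² = ((-5 + 6 - 2) + 1/21)² = (-1 + 1/21)² = (-20/21)² = 400/441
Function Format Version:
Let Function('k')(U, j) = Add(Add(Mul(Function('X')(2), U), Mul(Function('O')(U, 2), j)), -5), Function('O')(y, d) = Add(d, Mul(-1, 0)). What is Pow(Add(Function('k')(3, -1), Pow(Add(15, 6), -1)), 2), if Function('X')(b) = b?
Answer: Rational(400, 441) ≈ 0.90703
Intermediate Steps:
Function('O')(y, d) = d (Function('O')(y, d) = Add(d, 0) = d)
Function('k')(U, j) = Add(-5, Mul(2, U), Mul(2, j)) (Function('k')(U, j) = Add(Add(Mul(2, U), Mul(2, j)), -5) = Add(-5, Mul(2, U), Mul(2, j)))
Pow(Add(Function('k')(3, -1), Pow(Add(15, 6), -1)), 2) = Pow(Add(Add(-5, Mul(2, 3), Mul(2, -1)), Pow(Add(15, 6), -1)), 2) = Pow(Add(Add(-5, 6, -2), Pow(21, -1)), 2) = Pow(Add(-1, Rational(1, 21)), 2) = Pow(Rational(-20, 21), 2) = Rational(400, 441)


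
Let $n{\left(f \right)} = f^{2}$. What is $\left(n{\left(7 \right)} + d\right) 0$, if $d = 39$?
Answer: $0$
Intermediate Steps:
$\left(n{\left(7 \right)} + d\right) 0 = \left(7^{2} + 39\right) 0 = \left(49 + 39\right) 0 = 88 \cdot 0 = 0$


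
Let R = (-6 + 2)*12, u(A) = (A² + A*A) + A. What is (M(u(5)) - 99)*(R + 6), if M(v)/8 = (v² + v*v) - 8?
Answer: -2025954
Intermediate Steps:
u(A) = A + 2*A² (u(A) = (A² + A²) + A = 2*A² + A = A + 2*A²)
M(v) = -64 + 16*v² (M(v) = 8*((v² + v*v) - 8) = 8*((v² + v²) - 8) = 8*(2*v² - 8) = 8*(-8 + 2*v²) = -64 + 16*v²)
R = -48 (R = -4*12 = -48)
(M(u(5)) - 99)*(R + 6) = ((-64 + 16*(5*(1 + 2*5))²) - 99)*(-48 + 6) = ((-64 + 16*(5*(1 + 10))²) - 99)*(-42) = ((-64 + 16*(5*11)²) - 99)*(-42) = ((-64 + 16*55²) - 99)*(-42) = ((-64 + 16*3025) - 99)*(-42) = ((-64 + 48400) - 99)*(-42) = (48336 - 99)*(-42) = 48237*(-42) = -2025954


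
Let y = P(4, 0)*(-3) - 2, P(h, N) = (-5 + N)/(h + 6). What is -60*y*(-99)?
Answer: -2970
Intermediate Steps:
P(h, N) = (-5 + N)/(6 + h)
y = -½ (y = ((-5 + 0)/(6 + 4))*(-3) - 2 = (-5/10)*(-3) - 2 = ((⅒)*(-5))*(-3) - 2 = -½*(-3) - 2 = 3/2 - 2 = -½ ≈ -0.50000)
-60*y*(-99) = -60*(-½)*(-99) = 30*(-99) = -2970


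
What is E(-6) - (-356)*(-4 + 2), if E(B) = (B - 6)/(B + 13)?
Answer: -4996/7 ≈ -713.71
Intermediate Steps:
E(B) = (-6 + B)/(13 + B)
E(-6) - (-356)*(-4 + 2) = (-6 - 6)/(13 - 6) - (-356)*(-4 + 2) = -12/7 - (-356)*(-2) = (1/7)*(-12) - 89*8 = -12/7 - 712 = -4996/7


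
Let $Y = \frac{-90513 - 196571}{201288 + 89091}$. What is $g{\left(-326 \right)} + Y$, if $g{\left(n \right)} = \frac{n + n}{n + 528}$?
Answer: $- \frac{123659038}{29328279} \approx -4.2164$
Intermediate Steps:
$g{\left(n \right)} = \frac{2 n}{528 + n}$
$Y = - \frac{287084}{290379} \approx -0.98865$
$g{\left(-326 \right)} + Y = 2 \left(-326\right) \frac{1}{528 - 326} - \frac{287084}{290379} = 2 \left(-326\right) \frac{1}{202} - \frac{287084}{290379} = - \frac{326}{101} - \frac{287084}{290379} = - \frac{123659038}{29328279}$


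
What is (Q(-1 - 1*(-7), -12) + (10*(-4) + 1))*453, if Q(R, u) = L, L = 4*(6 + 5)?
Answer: 2265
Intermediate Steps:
L = 44 (L = 4*11 = 44)
Q(R, u) = 44
(Q(-1 - 1*(-7), -12) + (10*(-4) + 1))*453 = (44 + (10*(-4) + 1))*453 = (44 + (-40 + 1))*453 = (44 - 39)*453 = 5*453 = 2265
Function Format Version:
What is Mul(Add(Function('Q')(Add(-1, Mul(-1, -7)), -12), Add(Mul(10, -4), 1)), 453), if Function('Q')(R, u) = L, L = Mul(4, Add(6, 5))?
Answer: 2265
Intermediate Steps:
L = 44 (L = Mul(4, 11) = 44)
Function('Q')(R, u) = 44
Mul(Add(Function('Q')(Add(-1, Mul(-1, -7)), -12), Add(Mul(10, -4), 1)), 453) = Mul(Add(44, Add(Mul(10, -4), 1)), 453) = Mul(Add(44, Add(-40, 1)), 453) = Mul(Add(44, -39), 453) = Mul(5, 453) = 2265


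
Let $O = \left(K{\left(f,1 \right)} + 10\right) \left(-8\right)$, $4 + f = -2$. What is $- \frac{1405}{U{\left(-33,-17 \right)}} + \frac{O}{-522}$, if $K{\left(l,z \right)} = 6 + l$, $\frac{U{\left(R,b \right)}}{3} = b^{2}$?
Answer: $- \frac{110675}{75429} \approx -1.4673$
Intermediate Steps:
$U{\left(R,b \right)} = 3 b^{2}$
$f = -6$ ($f = -4 - 2 = -6$)
$O = -80$ ($O = \left(\left(6 - 6\right) + 10\right) \left(-8\right) = \left(0 + 10\right) \left(-8\right) = 10 \left(-8\right) = -80$)
$- \frac{1405}{U{\left(-33,-17 \right)}} + \frac{O}{-522} = - \frac{1405}{3 \left(-17\right)^{2}} - \frac{80}{-522} = - \frac{1405}{3 \cdot 289} - - \frac{40}{261} = - \frac{1405}{867} + \frac{40}{261} = - \frac{110675}{75429}$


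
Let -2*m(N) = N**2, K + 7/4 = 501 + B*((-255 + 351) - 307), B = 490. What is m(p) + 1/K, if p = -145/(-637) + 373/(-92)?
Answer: -20698763837977651/2826967653598816 ≈ -7.3219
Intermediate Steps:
K = -411563/4 (K = -7/4 + (501 + 490*((-255 + 351) - 307)) = -7/4 + (501 + 490*(96 - 307)) = -7/4 + (501 + 490*(-211)) = -7/4 + (501 - 103390) = -7/4 - 102889 = -411563/4 ≈ -1.0289e+5)
p = -224261/58604 (p = -145*(-1/637) + 373*(-1/92) = 145/637 - 373/92 = -224261/58604 ≈ -3.8267)
m(N) = -N**2/2
m(p) + 1/K = -(-224261/58604)**2/2 + 1/(-411563/4) = -1/2*50292996121/3434428816 - 4/411563 = -50292996121/6868857632 - 4/411563 = -20698763837977651/2826967653598816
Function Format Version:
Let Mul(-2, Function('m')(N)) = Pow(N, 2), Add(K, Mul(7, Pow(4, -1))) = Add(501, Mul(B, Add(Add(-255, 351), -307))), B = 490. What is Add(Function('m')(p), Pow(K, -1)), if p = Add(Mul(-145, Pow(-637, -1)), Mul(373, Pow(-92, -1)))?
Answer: Rational(-20698763837977651, 2826967653598816) ≈ -7.3219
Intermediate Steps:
K = Rational(-411563, 4) (K = Add(Rational(-7, 4), Add(501, Mul(490, Add(Add(-255, 351), -307)))) = Add(Rational(-7, 4), Add(501, Mul(490, Add(96, -307)))) = Add(Rational(-7, 4), Add(501, Mul(490, -211))) = Add(Rational(-7, 4), Add(501, -103390)) = Add(Rational(-7, 4), -102889) = Rational(-411563, 4) ≈ -1.0289e+5)
p = Rational(-224261, 58604) (p = Add(Mul(-145, Rational(-1, 637)), Mul(373, Rational(-1, 92))) = Add(Rational(145, 637), Rational(-373, 92)) = Rational(-224261, 58604) ≈ -3.8267)
Function('m')(N) = Mul(Rational(-1, 2), Pow(N, 2))
Add(Function('m')(p), Pow(K, -1)) = Add(Mul(Rational(-1, 2), Pow(Rational(-224261, 58604), 2)), Pow(Rational(-411563, 4), -1)) = Add(Mul(Rational(-1, 2), Rational(50292996121, 3434428816)), Rational(-4, 411563)) = Add(Rational(-50292996121, 6868857632), Rational(-4, 411563)) = Rational(-20698763837977651, 2826967653598816)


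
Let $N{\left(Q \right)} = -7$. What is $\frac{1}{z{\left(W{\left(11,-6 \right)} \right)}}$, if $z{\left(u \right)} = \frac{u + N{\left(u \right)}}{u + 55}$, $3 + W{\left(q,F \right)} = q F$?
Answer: $\frac{7}{38} \approx 0.18421$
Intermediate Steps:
$W{\left(q,F \right)} = -3 + F q$ ($W{\left(q,F \right)} = -3 + q F = -3 + F q$)
$z{\left(u \right)} = \frac{-7 + u}{55 + u}$ ($z{\left(u \right)} = \frac{u - 7}{u + 55} = \frac{-7 + u}{55 + u}$)
$\frac{1}{z{\left(W{\left(11,-6 \right)} \right)}} = \frac{1}{\frac{1}{55 - 69} \left(-7 - 69\right)} = \frac{1}{\frac{1}{-14} \left(-76\right)} = \frac{1}{\left(- \frac{1}{14}\right) \left(-76\right)} = \frac{1}{\frac{38}{7}} = \frac{7}{38}$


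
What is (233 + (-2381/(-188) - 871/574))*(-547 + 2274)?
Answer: 22750152667/53956 ≈ 4.2164e+5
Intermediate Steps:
(233 + (-2381/(-188) - 871/574))*(-547 + 2274) = (233 + (-2381*(-1/188) - 871*1/574))*1727 = (233 + (2381/188 - 871/574))*1727 = (233 + 601473/53956)*1727 = (13173221/53956)*1727 = 22750152667/53956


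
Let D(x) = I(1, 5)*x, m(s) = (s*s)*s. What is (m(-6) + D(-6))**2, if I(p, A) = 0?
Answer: 46656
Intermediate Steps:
m(s) = s**3 (m(s) = s**2*s = s**3)
D(x) = 0 (D(x) = 0*x = 0)
(m(-6) + D(-6))**2 = ((-6)**3 + 0)**2 = (-216 + 0)**2 = (-216)**2 = 46656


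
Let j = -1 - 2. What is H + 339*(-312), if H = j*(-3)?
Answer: -105759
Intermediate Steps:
j = -3
H = 9 (H = -3*(-3) = 9)
H + 339*(-312) = 9 + 339*(-312) = 9 - 105768 = -105759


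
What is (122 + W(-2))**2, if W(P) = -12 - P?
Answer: 12544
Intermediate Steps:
(122 + W(-2))**2 = (122 + (-12 - 1*(-2)))**2 = (122 + (-12 + 2))**2 = (122 - 10)**2 = 112**2 = 12544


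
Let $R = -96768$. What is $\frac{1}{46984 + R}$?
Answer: $- \frac{1}{49784} \approx -2.0087 \cdot 10^{-5}$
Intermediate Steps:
$\frac{1}{46984 + R} = \frac{1}{46984 - 96768} = \frac{1}{-49784} = - \frac{1}{49784}$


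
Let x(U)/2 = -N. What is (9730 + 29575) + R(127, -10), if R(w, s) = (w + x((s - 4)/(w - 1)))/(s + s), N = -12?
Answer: 785949/20 ≈ 39297.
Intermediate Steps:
x(U) = 24 (x(U) = 2*(-1*(-12)) = 2*12 = 24)
R(w, s) = (24 + w)/(2*s) (R(w, s) = (w + 24)/(s + s) = (24 + w)/((2*s)) = (24 + w)*(1/(2*s)) = (24 + w)/(2*s))
(9730 + 29575) + R(127, -10) = (9730 + 29575) + (½)*(24 + 127)/(-10) = 39305 + (½)*(-⅒)*151 = 39305 - 151/20 = 785949/20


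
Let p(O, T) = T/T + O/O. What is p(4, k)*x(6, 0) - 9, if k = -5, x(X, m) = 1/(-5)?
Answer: -47/5 ≈ -9.4000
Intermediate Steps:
x(X, m) = -1/5
p(O, T) = 2 (p(O, T) = 1 + 1 = 2)
p(4, k)*x(6, 0) - 9 = 2*(-1/5) - 9 = -2/5 - 9 = -47/5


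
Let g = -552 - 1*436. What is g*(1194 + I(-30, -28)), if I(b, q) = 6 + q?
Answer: -1157936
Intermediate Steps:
g = -988 (g = -552 - 436 = -988)
g*(1194 + I(-30, -28)) = -988*(1194 + (6 - 28)) = -988*(1194 - 22) = -988*1172 = -1157936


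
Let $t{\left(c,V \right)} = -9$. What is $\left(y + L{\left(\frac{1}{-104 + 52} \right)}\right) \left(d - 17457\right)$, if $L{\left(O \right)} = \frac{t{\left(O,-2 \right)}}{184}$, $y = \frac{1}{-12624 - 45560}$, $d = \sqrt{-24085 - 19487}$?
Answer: $\frac{6212415}{7273} - \frac{16370 i \sqrt{10893}}{167279} \approx 854.17 - 10.214 i$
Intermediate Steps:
$d = 2 i \sqrt{10893}$ ($d = \sqrt{-43572} = 2 i \sqrt{10893} \approx 208.74 i$)
$y = - \frac{1}{58184}$ ($y = \frac{1}{-58184} = - \frac{1}{58184} \approx -1.7187 \cdot 10^{-5}$)
$L{\left(O \right)} = - \frac{9}{184}$
$\left(y + L{\left(\frac{1}{-104 + 52} \right)}\right) \left(d - 17457\right) = \left(- \frac{1}{58184} - \frac{9}{184}\right) \left(2 i \sqrt{10893} - 17457\right) = - \frac{8185 \left(-17457 + 2 i \sqrt{10893}\right)}{167279} = \frac{6212415}{7273} - \frac{16370 i \sqrt{10893}}{167279}$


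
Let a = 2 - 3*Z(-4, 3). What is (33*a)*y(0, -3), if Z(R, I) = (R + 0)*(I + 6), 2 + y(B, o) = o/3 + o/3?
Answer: -14520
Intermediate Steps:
y(B, o) = -2 + 2*o/3 (y(B, o) = -2 + (o/3 + o/3) = -2 + 2*o/3)
Z(R, I) = R*(6 + I)
a = 110 (a = 2 - (-12)*(6 + 3) = 2 - (-12)*9 = 2 - 3*(-36) = 2 + 108 = 110)
(33*a)*y(0, -3) = (33*110)*(-2 + (⅔)*(-3)) = 3630*(-2 - 2) = 3630*(-4) = -14520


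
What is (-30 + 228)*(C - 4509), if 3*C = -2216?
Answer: -1039038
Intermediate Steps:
C = -2216/3 (C = (⅓)*(-2216) = -2216/3 ≈ -738.67)
(-30 + 228)*(C - 4509) = (-30 + 228)*(-2216/3 - 4509) = 198*(-15743/3) = -1039038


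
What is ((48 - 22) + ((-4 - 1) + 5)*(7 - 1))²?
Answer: 676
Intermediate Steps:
((48 - 22) + ((-4 - 1) + 5)*(7 - 1))² = (26 + (-5 + 5)*6)² = (26 + 0*6)² = (26 + 0)² = 26² = 676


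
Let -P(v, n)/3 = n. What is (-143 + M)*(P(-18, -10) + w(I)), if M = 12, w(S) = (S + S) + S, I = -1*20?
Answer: 3930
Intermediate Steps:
I = -20
P(v, n) = -3*n
w(S) = 3*S (w(S) = 2*S + S = 3*S)
(-143 + M)*(P(-18, -10) + w(I)) = (-143 + 12)*(-3*(-10) + 3*(-20)) = -131*(30 - 60) = -131*(-30) = 3930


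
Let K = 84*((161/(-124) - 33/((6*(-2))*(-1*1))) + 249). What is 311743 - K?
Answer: 9026179/31 ≈ 2.9117e+5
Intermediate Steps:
K = 637854/31 (K = 84*((161*(-1/124) - 33/((-12*(-1)))) + 249) = 84*((-161/124 - 33/12) + 249) = 84*((-161/124 - 33*1/12) + 249) = 84*((-161/124 - 11/4) + 249) = 84*(-251/62 + 249) = 84*(15187/62) = 637854/31 ≈ 20576.)
311743 - K = 311743 - 1*637854/31 = 311743 - 637854/31 = 9026179/31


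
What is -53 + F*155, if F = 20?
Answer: 3047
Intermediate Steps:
-53 + F*155 = -53 + 20*155 = -53 + 3100 = 3047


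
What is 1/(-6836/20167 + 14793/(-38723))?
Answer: -780926741/563040859 ≈ -1.3870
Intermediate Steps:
1/(-6836/20167 + 14793/(-38723)) = 1/(-6836*1/20167 + 14793*(-1/38723)) = 1/(-6836/20167 - 14793/38723) = 1/(-563040859/780926741) = -780926741/563040859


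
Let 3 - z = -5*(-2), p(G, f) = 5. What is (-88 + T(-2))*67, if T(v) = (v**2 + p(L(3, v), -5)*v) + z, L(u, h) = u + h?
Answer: -6767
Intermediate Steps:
L(u, h) = h + u
z = -7 (z = 3 - (-5)*(-2) = 3 - 1*10 = 3 - 10 = -7)
T(v) = -7 + v**2 + 5*v (T(v) = (v**2 + 5*v) - 7 = -7 + v**2 + 5*v)
(-88 + T(-2))*67 = (-88 + (-7 + (-2)**2 + 5*(-2)))*67 = (-88 + (-7 + 4 - 10))*67 = (-88 - 13)*67 = -101*67 = -6767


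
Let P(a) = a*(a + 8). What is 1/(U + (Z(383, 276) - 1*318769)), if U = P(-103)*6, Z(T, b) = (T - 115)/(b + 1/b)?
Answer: -76177/19810440475 ≈ -3.8453e-6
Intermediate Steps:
P(a) = a*(8 + a)
Z(T, b) = (-115 + T)/(b + 1/b)
U = 58710 (U = -103*(8 - 103)*6 = -103*(-95)*6 = 9785*6 = 58710)
1/(U + (Z(383, 276) - 1*318769)) = 1/(58710 + (276*(-115 + 383)/(1 + 276²) - 1*318769)) = 1/(58710 + (276*268/(1 + 76176) - 318769)) = 1/(58710 + (276*268/76177 - 318769)) = 1/(58710 + (276*(1/76177)*268 - 318769)) = 1/(58710 + (73968/76177 - 318769)) = 1/(58710 - 24282792145/76177) = 1/(-19810440475/76177) = -76177/19810440475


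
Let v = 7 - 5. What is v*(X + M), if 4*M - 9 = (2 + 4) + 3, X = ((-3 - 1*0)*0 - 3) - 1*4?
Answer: -5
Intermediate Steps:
v = 2
X = -7 (X = ((-3 + 0)*0 - 3) - 4 = (-3*0 - 3) - 4 = (0 - 3) - 4 = -3 - 4 = -7)
M = 9/2 (M = 9/4 + ((2 + 4) + 3)/4 = 9/4 + (6 + 3)/4 = 9/4 + (¼)*9 = 9/4 + 9/4 = 9/2 ≈ 4.5000)
v*(X + M) = 2*(-7 + 9/2) = 2*(-5/2) = -5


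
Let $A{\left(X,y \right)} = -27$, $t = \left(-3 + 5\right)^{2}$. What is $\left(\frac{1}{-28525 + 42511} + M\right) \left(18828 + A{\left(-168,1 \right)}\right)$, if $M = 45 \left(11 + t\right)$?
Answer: $\frac{19721311039}{1554} \approx 1.2691 \cdot 10^{7}$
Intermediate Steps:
$t = 4$ ($t = 2^{2} = 4$)
$M = 675$ ($M = 45 \left(11 + 4\right) = 45 \cdot 15 = 675$)
$\left(\frac{1}{-28525 + 42511} + M\right) \left(18828 + A{\left(-168,1 \right)}\right) = \left(\frac{1}{-28525 + 42511} + 675\right) \left(18828 - 27\right) = \left(\frac{1}{13986} + 675\right) 18801 = \frac{9440551}{13986} \cdot 18801 = \frac{19721311039}{1554}$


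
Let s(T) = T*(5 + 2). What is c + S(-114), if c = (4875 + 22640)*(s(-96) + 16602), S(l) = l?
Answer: 438313836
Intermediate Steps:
s(T) = 7*T (s(T) = T*7 = 7*T)
c = 438313950 (c = (4875 + 22640)*(7*(-96) + 16602) = 27515*(-672 + 16602) = 27515*15930 = 438313950)
c + S(-114) = 438313950 - 114 = 438313836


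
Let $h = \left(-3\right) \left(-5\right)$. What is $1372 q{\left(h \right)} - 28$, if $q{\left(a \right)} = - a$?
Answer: $-20608$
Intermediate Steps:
$h = 15$
$1372 q{\left(h \right)} - 28 = 1372 \left(\left(-1\right) 15\right) - 28 = 1372 \left(-15\right) - 28 = -20580 - 28 = -20608$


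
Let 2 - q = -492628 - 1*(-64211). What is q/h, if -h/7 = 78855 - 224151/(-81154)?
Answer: -34767915526/44797359747 ≈ -0.77612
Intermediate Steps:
q = 428419 (q = 2 - (-492628 - 1*(-64211)) = 2 - (-492628 + 64211) = 2 - 1*(-428417) = 2 + 428417 = 428419)
h = -44797359747/81154 (h = -7*(78855 - 224151/(-81154)) = -7*(78855 - 224151*(-1)/81154) = -7*(78855 - 1*(-224151/81154)) = -7*(78855 + 224151/81154) = -7*6399622821/81154 = -44797359747/81154 ≈ -5.5200e+5)
q/h = 428419/(-44797359747/81154) = 428419*(-81154/44797359747) = -34767915526/44797359747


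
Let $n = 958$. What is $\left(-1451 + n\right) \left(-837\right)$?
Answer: $412641$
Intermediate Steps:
$\left(-1451 + n\right) \left(-837\right) = \left(-1451 + 958\right) \left(-837\right) = \left(-493\right) \left(-837\right) = 412641$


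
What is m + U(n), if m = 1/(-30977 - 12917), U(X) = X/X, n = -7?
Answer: 43893/43894 ≈ 0.99998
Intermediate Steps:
U(X) = 1
m = -1/43894 (m = 1/(-43894) = -1/43894 ≈ -2.2782e-5)
m + U(n) = -1/43894 + 1 = 43893/43894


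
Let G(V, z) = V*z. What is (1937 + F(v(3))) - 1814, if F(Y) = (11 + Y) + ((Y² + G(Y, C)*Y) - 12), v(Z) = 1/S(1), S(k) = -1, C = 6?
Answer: 128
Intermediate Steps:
v(Z) = -1 (v(Z) = 1/(-1) = -1)
F(Y) = -1 + Y + 7*Y² (F(Y) = (11 + Y) + ((Y² + (Y*6)*Y) - 12) = (11 + Y) + ((Y² + (6*Y)*Y) - 12) = (11 + Y) + ((Y² + 6*Y²) - 12) = (11 + Y) + (7*Y² - 12) = (11 + Y) + (-12 + 7*Y²) = -1 + Y + 7*Y²)
(1937 + F(v(3))) - 1814 = (1937 + (-1 - 1 + 7*(-1)²)) - 1814 = (1937 + (-1 - 1 + 7*1)) - 1814 = (1937 + (-1 - 1 + 7)) - 1814 = (1937 + 5) - 1814 = 1942 - 1814 = 128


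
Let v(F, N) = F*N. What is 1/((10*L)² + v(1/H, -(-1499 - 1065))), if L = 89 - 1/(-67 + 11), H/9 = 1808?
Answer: 797328/631817096261 ≈ 1.2620e-6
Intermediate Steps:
H = 16272 (H = 9*1808 = 16272)
L = 4985/56 (L = 89 - 1/(-56) = 89 - 1*(-1/56) = 89 + 1/56 = 4985/56 ≈ 89.018)
1/((10*L)² + v(1/H, -(-1499 - 1065))) = 1/((10*(4985/56))² + (-(-1499 - 1065))/16272) = 1/((24925/28)² + (-1*(-2564))/16272) = 1/(621255625/784 + (1/16272)*2564) = 1/(621255625/784 + 641/4068) = 1/(631817096261/797328) = 797328/631817096261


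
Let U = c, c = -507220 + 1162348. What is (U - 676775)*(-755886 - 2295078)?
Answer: 66044217708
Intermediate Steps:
c = 655128
U = 655128
(U - 676775)*(-755886 - 2295078) = (655128 - 676775)*(-755886 - 2295078) = -21647*(-3050964) = 66044217708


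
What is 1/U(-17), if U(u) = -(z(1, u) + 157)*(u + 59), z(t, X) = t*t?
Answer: -1/6636 ≈ -0.00015069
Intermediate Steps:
z(t, X) = t²
U(u) = -9322 - 158*u (U(u) = -(1² + 157)*(u + 59) = -(1 + 157)*(59 + u) = -158*(59 + u) = -(9322 + 158*u) = -9322 - 158*u)
1/U(-17) = 1/(-9322 - 158*(-17)) = 1/(-9322 + 2686) = 1/(-6636) = -1/6636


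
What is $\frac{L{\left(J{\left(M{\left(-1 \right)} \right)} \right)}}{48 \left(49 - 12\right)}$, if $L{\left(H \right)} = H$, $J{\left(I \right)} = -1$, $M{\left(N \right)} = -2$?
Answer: $- \frac{1}{1776} \approx -0.00056306$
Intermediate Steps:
$\frac{L{\left(J{\left(M{\left(-1 \right)} \right)} \right)}}{48 \left(49 - 12\right)} = - \frac{1}{48 \left(49 - 12\right)} = - \frac{1}{48 \cdot 37} = - \frac{1}{1776}$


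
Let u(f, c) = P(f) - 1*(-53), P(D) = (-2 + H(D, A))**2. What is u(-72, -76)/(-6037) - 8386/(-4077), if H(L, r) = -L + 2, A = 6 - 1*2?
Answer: 29275033/24612849 ≈ 1.1894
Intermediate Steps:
A = 4 (A = 6 - 2 = 4)
H(L, r) = 2 - L
P(D) = D**2 (P(D) = (-2 + (2 - D))**2 = (-D)**2 = D**2)
u(f, c) = 53 + f**2 (u(f, c) = f**2 - 1*(-53) = f**2 + 53 = 53 + f**2)
u(-72, -76)/(-6037) - 8386/(-4077) = (53 + (-72)**2)/(-6037) - 8386/(-4077) = (53 + 5184)*(-1/6037) - 8386*(-1/4077) = 5237*(-1/6037) + 8386/4077 = -5237/6037 + 8386/4077 = 29275033/24612849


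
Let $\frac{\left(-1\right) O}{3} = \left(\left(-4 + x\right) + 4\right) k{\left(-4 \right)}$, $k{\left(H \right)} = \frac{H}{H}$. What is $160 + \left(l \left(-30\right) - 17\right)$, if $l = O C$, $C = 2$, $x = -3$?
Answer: $-397$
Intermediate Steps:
$k{\left(H \right)} = 1$
$O = 9$ ($O = - 3 \left(\left(-4 - 3\right) + 4\right) 1 = - 3 \left(-7 + 4\right) 1 = - 3 \left(\left(-3\right) 1\right) = \left(-3\right) \left(-3\right) = 9$)
$l = 18$ ($l = 9 \cdot 2 = 18$)
$160 + \left(l \left(-30\right) - 17\right) = 160 + \left(18 \left(-30\right) - 17\right) = 160 - 557 = -397$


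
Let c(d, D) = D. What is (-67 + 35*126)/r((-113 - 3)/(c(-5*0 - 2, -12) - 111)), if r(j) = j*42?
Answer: 178063/1624 ≈ 109.64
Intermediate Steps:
r(j) = 42*j
(-67 + 35*126)/r((-113 - 3)/(c(-5*0 - 2, -12) - 111)) = (-67 + 35*126)/((42*((-113 - 3)/(-12 - 111)))) = (-67 + 4410)/((42*(-116/(-123)))) = 4343/((42*(-116*(-1/123)))) = 4343/((42*(116/123))) = 4343/(1624/41) = 4343*(41/1624) = 178063/1624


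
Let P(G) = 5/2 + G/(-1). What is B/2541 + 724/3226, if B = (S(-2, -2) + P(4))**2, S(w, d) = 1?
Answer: 3680981/16394532 ≈ 0.22452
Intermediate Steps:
P(G) = 5/2 - G (P(G) = 5*(1/2) + G*(-1) = 5/2 - G)
B = 1/4 (B = (1 + (5/2 - 1*4))**2 = (1 + (5/2 - 4))**2 = (1 - 3/2)**2 = (-1/2)**2 = 1/4 ≈ 0.25000)
B/2541 + 724/3226 = (1/4)/2541 + 724/3226 = (1/4)*(1/2541) + 724*(1/3226) = 1/10164 + 362/1613 = 3680981/16394532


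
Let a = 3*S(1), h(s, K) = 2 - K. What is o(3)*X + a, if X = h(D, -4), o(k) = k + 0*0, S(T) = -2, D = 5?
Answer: 12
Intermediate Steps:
o(k) = k (o(k) = k + 0 = k)
a = -6 (a = 3*(-2) = -6)
X = 6 (X = 2 - 1*(-4) = 2 + 4 = 6)
o(3)*X + a = 3*6 - 6 = 18 - 6 = 12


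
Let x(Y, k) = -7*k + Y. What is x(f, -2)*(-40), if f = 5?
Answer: -760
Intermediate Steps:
x(Y, k) = Y - 7*k
x(f, -2)*(-40) = (5 - 7*(-2))*(-40) = (5 + 14)*(-40) = 19*(-40) = -760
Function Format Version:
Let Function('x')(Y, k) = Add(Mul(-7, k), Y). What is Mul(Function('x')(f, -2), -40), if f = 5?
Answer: -760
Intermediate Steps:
Function('x')(Y, k) = Add(Y, Mul(-7, k))
Mul(Function('x')(f, -2), -40) = Mul(Add(5, Mul(-7, -2)), -40) = Mul(Add(5, 14), -40) = Mul(19, -40) = -760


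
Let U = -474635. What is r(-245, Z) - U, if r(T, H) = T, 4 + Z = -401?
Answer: 474390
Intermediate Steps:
Z = -405 (Z = -4 - 401 = -405)
r(-245, Z) - U = -245 - 1*(-474635) = -245 + 474635 = 474390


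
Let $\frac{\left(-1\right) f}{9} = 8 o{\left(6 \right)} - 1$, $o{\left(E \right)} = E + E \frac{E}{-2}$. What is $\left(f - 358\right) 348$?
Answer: $179220$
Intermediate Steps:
$o{\left(E \right)} = E - \frac{E^{2}}{2}$ ($o{\left(E \right)} = E + E E \left(- \frac{1}{2}\right) = E + E \left(- \frac{E}{2}\right) = E - \frac{E^{2}}{2}$)
$f = 873$ ($f = - 9 \left(8 \cdot \frac{1}{2} \cdot 6 \left(2 - 6\right) - 1\right) = - 9 \left(8 \cdot \frac{1}{2} \cdot 6 \left(-4\right) - 1\right) = - 9 \left(8 \left(-12\right) - 1\right) = - 9 \left(-96 - 1\right) = \left(-9\right) \left(-97\right) = 873$)
$\left(f - 358\right) 348 = \left(873 - 358\right) 348 = 515 \cdot 348 = 179220$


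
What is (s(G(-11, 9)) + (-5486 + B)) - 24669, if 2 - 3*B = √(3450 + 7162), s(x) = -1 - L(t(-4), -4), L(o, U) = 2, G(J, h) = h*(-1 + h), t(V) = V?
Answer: -90472/3 - 2*√2653/3 ≈ -30192.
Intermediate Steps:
s(x) = -3 (s(x) = -1 - 1*2 = -1 - 2 = -3)
B = ⅔ - 2*√2653/3 (B = ⅔ - √(3450 + 7162)/3 = ⅔ - 2*√2653/3 ≈ -33.672)
(s(G(-11, 9)) + (-5486 + B)) - 24669 = (-3 + (-5486 + (⅔ - 2*√2653/3))) - 24669 = (-3 + (-16456/3 - 2*√2653/3)) - 24669 = (-16465/3 - 2*√2653/3) - 24669 = -90472/3 - 2*√2653/3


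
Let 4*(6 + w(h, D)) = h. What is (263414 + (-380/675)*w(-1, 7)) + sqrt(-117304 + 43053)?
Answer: 7112273/27 + I*sqrt(74251) ≈ 2.6342e+5 + 272.49*I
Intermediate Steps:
w(h, D) = -6 + h/4
(263414 + (-380/675)*w(-1, 7)) + sqrt(-117304 + 43053) = (263414 + (-380/675)*(-6 + (1/4)*(-1))) + sqrt(-117304 + 43053) = (263414 + (-380*1/675)*(-6 - 1/4)) + sqrt(-74251) = (263414 - 76/135*(-25/4)) + I*sqrt(74251) = (263414 + 95/27) + I*sqrt(74251) = 7112273/27 + I*sqrt(74251)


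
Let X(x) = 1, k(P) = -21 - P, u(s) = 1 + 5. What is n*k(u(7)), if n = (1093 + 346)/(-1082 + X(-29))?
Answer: 38853/1081 ≈ 35.942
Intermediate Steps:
u(s) = 6
n = -1439/1081 (n = (1093 + 346)/(-1082 + 1) = 1439/(-1081) = 1439*(-1/1081) = -1439/1081 ≈ -1.3312)
n*k(u(7)) = -1439*(-21 - 1*6)/1081 = -1439*(-21 - 6)/1081 = -1439/1081*(-27) = 38853/1081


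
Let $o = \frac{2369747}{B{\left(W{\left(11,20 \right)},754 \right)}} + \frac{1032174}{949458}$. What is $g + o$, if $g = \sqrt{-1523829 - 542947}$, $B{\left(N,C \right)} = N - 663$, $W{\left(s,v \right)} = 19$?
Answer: $- \frac{374885087845}{101908492} + 2 i \sqrt{516694} \approx -3678.6 + 1437.6 i$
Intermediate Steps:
$B{\left(N,C \right)} = -663 + N$
$o = - \frac{374885087845}{101908492}$ ($o = \frac{2369747}{-663 + 19} + \frac{1032174}{949458} = \frac{2369747}{-644} + 1032174 \cdot \frac{1}{949458} = 2369747 \left(- \frac{1}{644}\right) + \frac{172029}{158243} = - \frac{2369747}{644} + \frac{172029}{158243} = - \frac{374885087845}{101908492} \approx -3678.6$)
$g = 2 i \sqrt{516694}$ ($g = \sqrt{-2066776} = 2 i \sqrt{516694} \approx 1437.6 i$)
$g + o = 2 i \sqrt{516694} - \frac{374885087845}{101908492} = - \frac{374885087845}{101908492} + 2 i \sqrt{516694}$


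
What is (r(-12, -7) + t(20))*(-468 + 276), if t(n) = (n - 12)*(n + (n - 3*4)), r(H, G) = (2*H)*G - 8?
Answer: -73728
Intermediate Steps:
r(H, G) = -8 + 2*G*H (r(H, G) = 2*G*H - 8 = -8 + 2*G*H)
t(n) = (-12 + n)*(-12 + 2*n) (t(n) = (-12 + n)*(n + (n - 12)) = (-12 + n)*(n + (-12 + n)) = (-12 + n)*(-12 + 2*n))
(r(-12, -7) + t(20))*(-468 + 276) = ((-8 + 2*(-7)*(-12)) + (144 - 36*20 + 2*20²))*(-468 + 276) = ((-8 + 168) + (144 - 720 + 2*400))*(-192) = (160 + (144 - 720 + 800))*(-192) = (160 + 224)*(-192) = 384*(-192) = -73728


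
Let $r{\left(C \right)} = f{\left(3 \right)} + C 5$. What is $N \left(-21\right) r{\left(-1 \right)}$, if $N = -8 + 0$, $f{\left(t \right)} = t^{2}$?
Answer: $672$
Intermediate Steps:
$N = -8$
$r{\left(C \right)} = 9 + 5 C$ ($r{\left(C \right)} = 3^{2} + C 5 = 9 + 5 C$)
$N \left(-21\right) r{\left(-1 \right)} = \left(-8\right) \left(-21\right) \left(9 + 5 \left(-1\right)\right) = 168 \left(9 - 5\right) = 168 \cdot 4 = 672$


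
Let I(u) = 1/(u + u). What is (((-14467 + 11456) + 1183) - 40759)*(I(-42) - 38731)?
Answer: 138552758735/84 ≈ 1.6494e+9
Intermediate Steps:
I(u) = 1/(2*u)
(((-14467 + 11456) + 1183) - 40759)*(I(-42) - 38731) = (((-14467 + 11456) + 1183) - 40759)*((1/2)/(-42) - 38731) = ((-3011 + 1183) - 40759)*((1/2)*(-1/42) - 38731) = (-1828 - 40759)*(-1/84 - 38731) = -42587*(-3253405/84) = 138552758735/84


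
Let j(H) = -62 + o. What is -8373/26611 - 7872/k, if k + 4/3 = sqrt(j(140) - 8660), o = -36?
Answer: 926835465/1048979009 + 35424*I*sqrt(8758)/39419 ≈ 0.88356 + 84.1*I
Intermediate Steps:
j(H) = -98 (j(H) = -62 - 36 = -98)
k = -4/3 + I*sqrt(8758) (k = -4/3 + sqrt(-98 - 8660) = -4/3 + sqrt(-8758) = -4/3 + I*sqrt(8758) ≈ -1.3333 + 93.584*I)
-8373/26611 - 7872/k = -8373/26611 - 7872/(-4/3 + I*sqrt(8758))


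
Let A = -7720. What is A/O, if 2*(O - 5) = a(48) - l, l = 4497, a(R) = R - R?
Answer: 15440/4487 ≈ 3.4411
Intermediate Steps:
a(R) = 0
O = -4487/2 (O = 5 + (0 - 1*4497)/2 = 5 + (0 - 4497)/2 = 5 + (½)*(-4497) = 5 - 4497/2 = -4487/2 ≈ -2243.5)
A/O = -7720/(-4487/2) = -7720*(-2/4487) = 15440/4487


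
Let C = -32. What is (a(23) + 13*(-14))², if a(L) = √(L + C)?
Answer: 33115 - 1092*I ≈ 33115.0 - 1092.0*I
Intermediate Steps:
a(L) = √(-32 + L) (a(L) = √(L - 32) = √(-32 + L))
(a(23) + 13*(-14))² = (√(-32 + 23) + 13*(-14))² = (√(-9) - 182)² = (3*I - 182)² = (-182 + 3*I)²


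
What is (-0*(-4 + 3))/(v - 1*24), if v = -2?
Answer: 0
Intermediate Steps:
(-0*(-4 + 3))/(v - 1*24) = (-0*(-4 + 3))/(-2 - 1*24) = (-0*(-1))/(-2 - 24) = -29*0/(-26) = 0*(-1/26) = 0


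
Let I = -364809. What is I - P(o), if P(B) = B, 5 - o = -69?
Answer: -364883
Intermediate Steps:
o = 74 (o = 5 - 1*(-69) = 5 + 69 = 74)
I - P(o) = -364809 - 1*74 = -364809 - 74 = -364883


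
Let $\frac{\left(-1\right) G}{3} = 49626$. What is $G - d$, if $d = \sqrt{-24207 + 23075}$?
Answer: $-148878 - 2 i \sqrt{283} \approx -1.4888 \cdot 10^{5} - 33.645 i$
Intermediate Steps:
$G = -148878$ ($G = \left(-3\right) 49626 = -148878$)
$d = 2 i \sqrt{283}$ ($d = \sqrt{-1132} = 2 i \sqrt{283} \approx 33.645 i$)
$G - d = -148878 - 2 i \sqrt{283}$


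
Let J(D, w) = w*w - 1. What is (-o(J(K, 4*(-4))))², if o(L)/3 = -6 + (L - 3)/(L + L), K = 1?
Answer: 1971216/7225 ≈ 272.83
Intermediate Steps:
J(D, w) = -1 + w² (J(D, w) = w² - 1 = -1 + w²)
o(L) = -18 + 3*(-3 + L)/(2*L) (o(L) = 3*(-6 + (L - 3)/(L + L)) = 3*(-6 + (-3 + L)/((2*L))) = 3*(-6 + (-3 + L)*(1/(2*L))) = 3*(-6 + (-3 + L)/(2*L)) = -18 + 3*(-3 + L)/(2*L))
(-o(J(K, 4*(-4))))² = (-3*(-3 - 11*(-1 + (4*(-4))²))/(2*(-1 + (4*(-4))²)))² = (-3*(-3 - 11*(-1 + (-16)²))/(2*(-1 + (-16)²)))² = (-3*(-3 - 11*(-1 + 256))/(2*(-1 + 256)))² = (-3*(-3 - 11*255)/(2*255))² = (-3*(-3 - 2805)/(2*255))² = (-3*(-2808)/(2*255))² = (-1*(-1404/85))² = (1404/85)² = 1971216/7225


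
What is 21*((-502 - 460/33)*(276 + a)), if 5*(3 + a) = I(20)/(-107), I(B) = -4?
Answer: -17407603738/5885 ≈ -2.9580e+6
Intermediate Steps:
a = -1601/535 (a = -3 + (-4/(-107))/5 = -3 + (-4*(-1/107))/5 = -3 + (⅕)*(4/107) = -3 + 4/535 = -1601/535 ≈ -2.9925)
21*((-502 - 460/33)*(276 + a)) = 21*((-502 - 460/33)*(276 - 1601/535)) = 21*((-502 - 460*1/33)*(146059/535)) = 21*((-502 - 460/33)*(146059/535)) = 21*(-17026/33*146059/535) = 21*(-2486800534/17655) = -17407603738/5885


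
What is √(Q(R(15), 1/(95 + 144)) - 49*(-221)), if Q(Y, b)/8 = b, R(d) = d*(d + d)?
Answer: 3*√68729469/239 ≈ 104.06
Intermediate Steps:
R(d) = 2*d² (R(d) = d*(2*d) = 2*d²)
Q(Y, b) = 8*b
√(Q(R(15), 1/(95 + 144)) - 49*(-221)) = √(8/(95 + 144) - 49*(-221)) = √(8/239 + 10829) = √(2588139/239) = 3*√68729469/239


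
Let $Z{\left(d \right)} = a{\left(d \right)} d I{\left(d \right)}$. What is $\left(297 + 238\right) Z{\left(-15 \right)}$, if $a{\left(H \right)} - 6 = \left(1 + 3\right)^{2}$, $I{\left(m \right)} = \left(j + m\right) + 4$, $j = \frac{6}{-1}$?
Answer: $3001350$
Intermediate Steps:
$j = -6$ ($j = 6 \left(-1\right) = -6$)
$I{\left(m \right)} = -2 + m$ ($I{\left(m \right)} = \left(-6 + m\right) + 4 = -2 + m$)
$a{\left(H \right)} = 22$ ($a{\left(H \right)} = 6 + \left(1 + 3\right)^{2} = 6 + 4^{2} = 6 + 16 = 22$)
$Z{\left(d \right)} = 22 d \left(-2 + d\right)$
$\left(297 + 238\right) Z{\left(-15 \right)} = \left(297 + 238\right) 22 \left(-15\right) \left(-2 - 15\right) = 535 \cdot 22 \left(-15\right) \left(-17\right) = 535 \cdot 5610 = 3001350$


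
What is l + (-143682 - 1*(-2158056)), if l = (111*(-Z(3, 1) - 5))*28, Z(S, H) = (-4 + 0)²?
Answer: 1949106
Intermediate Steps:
Z(S, H) = 16 (Z(S, H) = (-4)² = 16)
l = -65268 (l = (111*(-1*16 - 5))*28 = (111*(-16 - 5))*28 = (111*(-21))*28 = -2331*28 = -65268)
l + (-143682 - 1*(-2158056)) = -65268 + (-143682 - 1*(-2158056)) = -65268 + (-143682 + 2158056) = -65268 + 2014374 = 1949106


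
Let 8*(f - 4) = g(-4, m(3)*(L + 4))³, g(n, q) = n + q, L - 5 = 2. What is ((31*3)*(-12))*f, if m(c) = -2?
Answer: 2447388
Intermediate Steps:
L = 7 (L = 5 + 2 = 7)
f = -2193 (f = 4 + (-4 - 2*(7 + 4))³/8 = 4 + (-4 - 2*11)³/8 = 4 + (-4 - 22)³/8 = 4 + (⅛)*(-26)³ = 4 + (⅛)*(-17576) = 4 - 2197 = -2193)
((31*3)*(-12))*f = ((31*3)*(-12))*(-2193) = (93*(-12))*(-2193) = -1116*(-2193) = 2447388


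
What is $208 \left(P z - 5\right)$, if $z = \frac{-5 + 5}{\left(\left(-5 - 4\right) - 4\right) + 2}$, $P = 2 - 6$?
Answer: $-1040$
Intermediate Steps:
$P = -4$ ($P = 2 - 6 = -4$)
$z = 0$ ($z = \frac{0}{\left(-9 - 4\right) + 2} = \frac{0}{-13 + 2} = \frac{0}{-11} = 0 \left(- \frac{1}{11}\right) = 0$)
$208 \left(P z - 5\right) = 208 \left(\left(-4\right) 0 - 5\right) = 208 \left(0 - 5\right) = 208 \left(-5\right) = -1040$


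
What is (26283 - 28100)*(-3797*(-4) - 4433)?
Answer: -19541835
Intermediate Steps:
(26283 - 28100)*(-3797*(-4) - 4433) = -1817*(15188 - 4433) = -1817*10755 = -19541835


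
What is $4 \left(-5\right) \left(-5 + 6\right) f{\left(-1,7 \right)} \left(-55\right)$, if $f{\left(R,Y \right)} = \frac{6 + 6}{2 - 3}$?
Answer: $-13200$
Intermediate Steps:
$f{\left(R,Y \right)} = -12$ ($f{\left(R,Y \right)} = \frac{12}{-1} = 12 \left(-1\right) = -12$)
$4 \left(-5\right) \left(-5 + 6\right) f{\left(-1,7 \right)} \left(-55\right) = 4 \left(-5\right) \left(-5 + 6\right) \left(-12\right) \left(-55\right) = \left(-20\right) 1 \left(-12\right) \left(-55\right) = \left(-20\right) \left(-12\right) \left(-55\right) = 240 \left(-55\right) = -13200$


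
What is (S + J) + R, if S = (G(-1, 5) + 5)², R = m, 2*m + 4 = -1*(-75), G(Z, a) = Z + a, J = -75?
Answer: 83/2 ≈ 41.500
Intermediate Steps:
m = 71/2 (m = -2 + (-1*(-75))/2 = -2 + (½)*75 = -2 + 75/2 = 71/2 ≈ 35.500)
R = 71/2 ≈ 35.500
S = 81 (S = ((-1 + 5) + 5)² = (4 + 5)² = 9² = 81)
(S + J) + R = (81 - 75) + 71/2 = 6 + 71/2 = 83/2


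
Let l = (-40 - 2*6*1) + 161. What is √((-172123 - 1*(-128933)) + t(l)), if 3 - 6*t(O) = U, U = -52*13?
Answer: I*√1550766/6 ≈ 207.55*I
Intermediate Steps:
l = 109 (l = (-40 - 12*1) + 161 = (-40 - 12) + 161 = -52 + 161 = 109)
U = -676
t(O) = 679/6 (t(O) = ½ - ⅙*(-676) = ½ + 338/3 = 679/6)
√((-172123 - 1*(-128933)) + t(l)) = √((-172123 - 1*(-128933)) + 679/6) = √((-172123 + 128933) + 679/6) = √(-43190 + 679/6) = √(-258461/6) = I*√1550766/6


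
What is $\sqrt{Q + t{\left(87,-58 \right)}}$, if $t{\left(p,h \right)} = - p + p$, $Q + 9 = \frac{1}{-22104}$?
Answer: $\frac{i \sqrt{122147318}}{3684} \approx 3.0 i$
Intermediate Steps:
$Q = - \frac{198937}{22104}$ ($Q = -9 + \frac{1}{-22104} = -9 - \frac{1}{22104} = - \frac{198937}{22104} \approx -9.0$)
$t{\left(p,h \right)} = 0$
$\sqrt{Q + t{\left(87,-58 \right)}} = \sqrt{- \frac{198937}{22104} + 0} = \sqrt{- \frac{198937}{22104}} = \frac{i \sqrt{122147318}}{3684}$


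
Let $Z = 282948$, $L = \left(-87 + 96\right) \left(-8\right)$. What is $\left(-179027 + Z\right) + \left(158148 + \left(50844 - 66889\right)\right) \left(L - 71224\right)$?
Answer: $-10131271567$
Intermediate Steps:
$L = -72$ ($L = 9 \left(-8\right) = -72$)
$\left(-179027 + Z\right) + \left(158148 + \left(50844 - 66889\right)\right) \left(L - 71224\right) = \left(-179027 + 282948\right) + \left(158148 + \left(50844 - 66889\right)\right) \left(-72 - 71224\right) = 103921 + \left(158148 - 16045\right) \left(-71296\right) = 103921 + 142103 \left(-71296\right) = 103921 - 10131375488 = -10131271567$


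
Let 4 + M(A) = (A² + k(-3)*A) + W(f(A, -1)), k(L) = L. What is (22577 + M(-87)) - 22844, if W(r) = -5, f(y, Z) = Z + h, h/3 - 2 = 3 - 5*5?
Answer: 7554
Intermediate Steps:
h = -60 (h = 6 + 3*(3 - 5*5) = 6 + 3*(3 - 25) = 6 + 3*(-22) = 6 - 66 = -60)
f(y, Z) = -60 + Z (f(y, Z) = Z - 60 = -60 + Z)
M(A) = -9 + A² - 3*A (M(A) = -4 + ((A² - 3*A) - 5) = -4 + (-5 + A² - 3*A) = -9 + A² - 3*A)
(22577 + M(-87)) - 22844 = (22577 + (-9 + (-87)² - 3*(-87))) - 22844 = (22577 + (-9 + 7569 + 261)) - 22844 = (22577 + 7821) - 22844 = 30398 - 22844 = 7554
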